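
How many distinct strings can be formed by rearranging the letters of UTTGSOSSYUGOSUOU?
16! / (2! × 1! × 3! × 4! × 4! × 2!) = 1513512000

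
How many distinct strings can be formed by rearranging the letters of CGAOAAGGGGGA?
12! / (6! × 1! × 1! × 4!) = 27720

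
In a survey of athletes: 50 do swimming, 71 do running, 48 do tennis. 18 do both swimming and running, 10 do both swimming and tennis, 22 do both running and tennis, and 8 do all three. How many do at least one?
|A∪B∪C| = 50+71+48-18-10-22+8 = 127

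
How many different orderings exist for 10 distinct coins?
10! = 3628800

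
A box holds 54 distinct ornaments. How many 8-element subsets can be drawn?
C(54,8) = 54!/(8!×46!) = 1040465790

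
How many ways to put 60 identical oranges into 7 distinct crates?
C(60+7-1, 7-1) = C(66, 6) = 90858768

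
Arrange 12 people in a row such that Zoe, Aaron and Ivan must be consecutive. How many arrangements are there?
Treat the 3 as one block: (12-3+1)! × 3! = 3628800 × 6 = 21772800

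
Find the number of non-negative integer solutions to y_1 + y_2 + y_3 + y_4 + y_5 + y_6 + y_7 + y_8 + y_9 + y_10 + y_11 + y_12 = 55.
C(55+12-1, 12-1) = C(66, 11) = 1074082795968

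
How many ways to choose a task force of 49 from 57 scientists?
C(57,49) = 57!/(49!×8!) = 1652411475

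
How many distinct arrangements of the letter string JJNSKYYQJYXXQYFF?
16! / (4! × 3! × 1! × 2! × 2! × 1! × 2! × 1!) = 18162144000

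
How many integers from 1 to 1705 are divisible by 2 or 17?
⌊1705/2⌋ + ⌊1705/17⌋ - ⌊1705/34⌋ = 852 + 100 - 50 = 902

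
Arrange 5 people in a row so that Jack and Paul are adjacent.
Treat as block: (5-1)! × 2! = 24 × 2 = 48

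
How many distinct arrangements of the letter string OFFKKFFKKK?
10! / (1! × 5! × 4!) = 1260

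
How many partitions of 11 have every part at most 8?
Let r_j(i) = number of partitions of i into parts ≤ j, for i = 0..11. r_1(i) = 1 for all i; r_j(i) = r_{j-1}(i) + r_j(i-j). Rows j = 2..8: ≤2: 1 1 2 2 3 3 4 4 5 5 6 6; ≤3: 1 1 2 3 4 5 7 8 10 12 14 16; ≤4: 1 1 2 3 5 6 9 11 15 18 23 27; ≤5: 1 1 2 3 5 7 10 13 18 23 30 37; ≤6: 1 1 2 3 5 7 11 14 20 26 35 44; ≤7: 1 1 2 3 5 7 11 15 21 28 38 49; ≤8: 1 1 2 3 5 7 11 15 22 29 40 52. r_8(11) = 52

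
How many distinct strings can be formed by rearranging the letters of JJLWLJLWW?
9! / (3! × 3! × 3!) = 1680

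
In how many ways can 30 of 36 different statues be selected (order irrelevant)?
C(36,30) = 36!/(30!×6!) = 1947792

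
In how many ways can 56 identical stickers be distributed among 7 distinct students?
C(56+7-1, 7-1) = C(62, 6) = 61474519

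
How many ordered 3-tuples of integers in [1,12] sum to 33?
Coefficient of x^33 in (x + x² + ... + x^12)^3. By inclusion-exclusion on dice exceeding 12: Σ_j (-1)^j C(3,j)·C(33-1-12j, 2) = C(3,0)·C(32,2) - C(3,1)·C(20,2) + C(3,2)·C(8,2) = 1·496 - 3·190 + 3·28 = 10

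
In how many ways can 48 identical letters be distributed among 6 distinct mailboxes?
C(48+6-1, 6-1) = C(53, 5) = 2869685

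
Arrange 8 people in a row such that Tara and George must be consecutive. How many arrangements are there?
Treat the 2 as one block: (8-2+1)! × 2! = 5040 × 2 = 10080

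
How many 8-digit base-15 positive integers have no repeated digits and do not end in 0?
Last digit: 14 nonzero choices. First digit: 13 (nonzero, ≠last). Middle 6: P(13,6) = 1235520. Total = 224864640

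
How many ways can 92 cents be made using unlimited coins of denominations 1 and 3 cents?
Coefficient of x^92 in 1/(1-x^1) · 1/(1-x^3). Use j coins of 3 for j = 0..⌊92/3⌋ = 30, the rest in 1s: 30 + 1 = 31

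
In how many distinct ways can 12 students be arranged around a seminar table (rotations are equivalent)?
Circular: fix one position, arrange the rest. (12-1)! = 39916800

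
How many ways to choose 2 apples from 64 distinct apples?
C(64,2) = 64!/(2!×62!) = 2016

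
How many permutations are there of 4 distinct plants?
4! = 24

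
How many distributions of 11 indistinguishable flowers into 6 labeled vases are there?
C(11+6-1, 6-1) = C(16, 5) = 4368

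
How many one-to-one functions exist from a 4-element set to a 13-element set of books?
P(13,4) = 13!/(13-4)! = 17160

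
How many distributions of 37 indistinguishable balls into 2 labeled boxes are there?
C(37+2-1, 2-1) = C(38, 1) = 38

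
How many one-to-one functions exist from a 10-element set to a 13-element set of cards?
P(13,10) = 13!/(13-10)! = 1037836800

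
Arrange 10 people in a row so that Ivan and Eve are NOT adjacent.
Total - adjacent = 10! - (10-1)!×2 = 3628800 - 725760 = 2903040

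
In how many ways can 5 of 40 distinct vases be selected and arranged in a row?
P(40,5) = 40!/(40-5)! = 78960960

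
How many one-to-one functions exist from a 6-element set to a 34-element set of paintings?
P(34,6) = 34!/(34-6)! = 968330880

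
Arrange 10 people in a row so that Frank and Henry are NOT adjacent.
Total - adjacent = 10! - (10-1)!×2 = 3628800 - 725760 = 2903040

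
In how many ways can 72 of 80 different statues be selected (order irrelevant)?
C(80,72) = 80!/(72!×8!) = 28987537150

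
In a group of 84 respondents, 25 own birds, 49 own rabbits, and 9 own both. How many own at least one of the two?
|A∪B| = |A| + |B| - |A∩B| = 25 + 49 - 9 = 65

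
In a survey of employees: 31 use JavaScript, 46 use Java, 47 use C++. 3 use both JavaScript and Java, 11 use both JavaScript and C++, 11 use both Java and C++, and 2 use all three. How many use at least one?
|A∪B∪C| = 31+46+47-3-11-11+2 = 101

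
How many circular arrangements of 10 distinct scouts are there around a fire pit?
Circular: fix one position, arrange the rest. (10-1)! = 362880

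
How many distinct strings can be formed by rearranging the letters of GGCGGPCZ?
8! / (1! × 1! × 2! × 4!) = 840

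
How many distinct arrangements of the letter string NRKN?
4! / (1! × 1! × 2!) = 12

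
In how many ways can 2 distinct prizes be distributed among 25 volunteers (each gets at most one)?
P(25,2) = 25!/(25-2)! = 600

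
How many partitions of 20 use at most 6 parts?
By conjugation, equals partitions of 20 into parts ≤ 6. Let r_j(i) = number of partitions of i into parts ≤ j, for i = 0..20. r_1(i) = 1 for all i; r_j(i) = r_{j-1}(i) + r_j(i-j). Rows j = 2..6: ≤2: 1 1 2 2 3 3 4 4 5 5 6 6 7 7 8 8 9 9 10 10 11; ≤3: 1 1 2 3 4 5 7 8 10 12 14 16 19 21 24 27 30 33 37 40 44; ≤4: 1 1 2 3 5 6 9 11 15 18 23 27 34 39 47 54 64 72 84 94 108; ≤5: 1 1 2 3 5 7 10 13 18 23 30 37 47 57 70 84 101 119 141 164 192; ≤6: 1 1 2 3 5 7 11 14 20 26 35 44 58 71 90 110 136 163 199 235 282. r_6(20) = 282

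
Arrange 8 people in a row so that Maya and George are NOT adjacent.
Total - adjacent = 8! - (8-1)!×2 = 40320 - 10080 = 30240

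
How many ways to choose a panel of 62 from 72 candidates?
C(72,62) = 72!/(62!×10!) = 536211932256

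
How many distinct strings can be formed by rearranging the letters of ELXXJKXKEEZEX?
13! / (4! × 1! × 2! × 1! × 4! × 1!) = 5405400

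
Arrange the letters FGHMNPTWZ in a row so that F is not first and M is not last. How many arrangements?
By inclusion-exclusion: 9! - 2×(9-1)! + (9-2)! = 362880 - 80640 + 5040 = 287280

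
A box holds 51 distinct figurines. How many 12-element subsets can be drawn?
C(51,12) = 51!/(12!×39!) = 158753389900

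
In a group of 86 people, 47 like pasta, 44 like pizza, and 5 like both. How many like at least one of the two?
|A∪B| = |A| + |B| - |A∩B| = 47 + 44 - 5 = 86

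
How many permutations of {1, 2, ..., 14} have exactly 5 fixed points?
Choose the 5 fixed points C(14,5) = 2002, derange the rest: !9 = Σ_{j=0}^{9} (-1)^j·9!/j! = 362880 - 362880 + 181440 - 60480 + 15120 - 3024 + 504 - 72 + 9 - 1 = 133496. Product = 2002 × 133496 = 267258992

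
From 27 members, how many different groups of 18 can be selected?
C(27,18) = 27!/(18!×9!) = 4686825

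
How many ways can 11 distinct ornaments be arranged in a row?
11! = 39916800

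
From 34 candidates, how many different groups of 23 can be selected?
C(34,23) = 34!/(23!×11!) = 286097760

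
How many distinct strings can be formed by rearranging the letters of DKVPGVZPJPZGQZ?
14! / (1! × 1! × 1! × 2! × 2! × 3! × 1! × 3!) = 605404800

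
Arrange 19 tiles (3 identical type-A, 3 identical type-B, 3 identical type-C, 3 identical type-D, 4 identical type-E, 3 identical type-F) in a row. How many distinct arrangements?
19! / (3! × 3! × 3! × 3! × 4! × 3!) = 651819168000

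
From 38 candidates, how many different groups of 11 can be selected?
C(38,11) = 38!/(11!×27!) = 1203322288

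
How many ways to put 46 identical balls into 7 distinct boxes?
C(46+7-1, 7-1) = C(52, 6) = 20358520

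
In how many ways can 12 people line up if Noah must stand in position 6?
Fix one position: (12-1)! = 39916800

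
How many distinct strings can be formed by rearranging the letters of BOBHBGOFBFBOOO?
14! / (5! × 1! × 5! × 2! × 1!) = 3027024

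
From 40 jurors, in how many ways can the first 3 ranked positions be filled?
P(40,3) = 40!/(40-3)! = 59280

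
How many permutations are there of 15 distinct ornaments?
15! = 1307674368000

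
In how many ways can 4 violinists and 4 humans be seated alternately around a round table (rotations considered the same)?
Fix one of the violinists: (4-1)! ways for the remaining violinists, × 4! ways for the humans = 6 × 24 = 144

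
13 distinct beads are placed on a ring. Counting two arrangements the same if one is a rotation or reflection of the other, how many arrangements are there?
(13-1)!/2 = 479001600/2 = 239500800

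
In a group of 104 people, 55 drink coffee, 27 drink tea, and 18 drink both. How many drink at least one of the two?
|A∪B| = |A| + |B| - |A∩B| = 55 + 27 - 18 = 64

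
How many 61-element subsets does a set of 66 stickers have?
C(66,61) = 66!/(61!×5!) = 8936928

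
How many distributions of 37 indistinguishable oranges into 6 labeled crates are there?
C(37+6-1, 6-1) = C(42, 5) = 850668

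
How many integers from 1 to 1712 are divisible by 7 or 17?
⌊1712/7⌋ + ⌊1712/17⌋ - ⌊1712/119⌋ = 244 + 100 - 14 = 330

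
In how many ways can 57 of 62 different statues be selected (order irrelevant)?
C(62,57) = 62!/(57!×5!) = 6471002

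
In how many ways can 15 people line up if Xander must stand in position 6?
Fix one position: (15-1)! = 87178291200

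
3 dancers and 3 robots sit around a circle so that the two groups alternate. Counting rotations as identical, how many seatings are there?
Fix one of the dancers: (3-1)! ways for the remaining dancers, × 3! ways for the robots = 2 × 6 = 12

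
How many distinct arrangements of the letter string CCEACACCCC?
10! / (2! × 1! × 7!) = 360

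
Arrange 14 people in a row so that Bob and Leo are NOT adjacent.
Total - adjacent = 14! - (14-1)!×2 = 87178291200 - 12454041600 = 74724249600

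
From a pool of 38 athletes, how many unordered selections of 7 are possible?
C(38,7) = 38!/(7!×31!) = 12620256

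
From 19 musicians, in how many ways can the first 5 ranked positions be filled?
P(19,5) = 19!/(19-5)! = 1395360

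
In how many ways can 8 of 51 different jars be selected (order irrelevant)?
C(51,8) = 51!/(8!×43!) = 636763050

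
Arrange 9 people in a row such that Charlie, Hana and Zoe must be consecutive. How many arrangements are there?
Treat the 3 as one block: (9-3+1)! × 3! = 5040 × 6 = 30240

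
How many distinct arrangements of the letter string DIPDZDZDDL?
10! / (1! × 1! × 5! × 1! × 2!) = 15120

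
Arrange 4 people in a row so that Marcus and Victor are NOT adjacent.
Total - adjacent = 4! - (4-1)!×2 = 24 - 12 = 12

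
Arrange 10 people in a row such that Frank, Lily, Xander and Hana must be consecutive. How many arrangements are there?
Treat the 4 as one block: (10-4+1)! × 4! = 5040 × 24 = 120960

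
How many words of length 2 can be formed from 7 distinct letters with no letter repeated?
P(7,2) = 7!/(7-2)! = 42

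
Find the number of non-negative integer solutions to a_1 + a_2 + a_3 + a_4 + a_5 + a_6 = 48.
C(48+6-1, 6-1) = C(53, 5) = 2869685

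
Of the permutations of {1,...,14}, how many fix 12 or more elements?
Exactly j fixed points: C(14,j)·!(14-j); sum over j ≥ 12 (derangement numbers via !m = (m-1)·(!(m-1) + !(m-2)): !0..!2 = 1, 0, 1). Σ_{j=12}^{14} C(14,j)·!(14-j) = C(14,12)·!2 + C(14,13)·!1 + C(14,14)·!0 = 91·1 + 14·0 + 1·1 = 92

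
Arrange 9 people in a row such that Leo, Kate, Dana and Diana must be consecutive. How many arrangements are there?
Treat the 4 as one block: (9-4+1)! × 4! = 720 × 24 = 17280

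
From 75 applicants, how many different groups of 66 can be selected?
C(75,66) = 75!/(66!×9!) = 125595622175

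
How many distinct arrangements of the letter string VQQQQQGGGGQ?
11! / (1! × 4! × 6!) = 2310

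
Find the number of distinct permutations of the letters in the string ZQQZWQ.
6! / (1! × 2! × 3!) = 60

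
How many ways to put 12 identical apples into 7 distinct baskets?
C(12+7-1, 7-1) = C(18, 6) = 18564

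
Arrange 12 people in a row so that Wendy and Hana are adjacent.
Treat as block: (12-1)! × 2! = 39916800 × 2 = 79833600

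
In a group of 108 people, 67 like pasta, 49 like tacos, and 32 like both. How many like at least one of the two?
|A∪B| = |A| + |B| - |A∩B| = 67 + 49 - 32 = 84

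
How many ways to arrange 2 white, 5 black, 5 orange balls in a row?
12! / (2! × 5! × 5!) = 16632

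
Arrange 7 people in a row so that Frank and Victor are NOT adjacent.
Total - adjacent = 7! - (7-1)!×2 = 5040 - 1440 = 3600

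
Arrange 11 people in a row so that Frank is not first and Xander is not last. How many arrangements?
By inclusion-exclusion: 11! - 2×(11-1)! + (11-2)! = 39916800 - 7257600 + 362880 = 33022080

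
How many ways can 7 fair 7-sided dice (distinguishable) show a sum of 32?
Coefficient of x^32 in (x + x² + ... + x^7)^7. By inclusion-exclusion on dice exceeding 7: Σ_j (-1)^j C(7,j)·C(32-1-7j, 6) = C(7,0)·C(31,6) - C(7,1)·C(24,6) + C(7,2)·C(17,6) - C(7,3)·C(10,6) = 1·736281 - 7·134596 + 21·12376 - 35·210 = 46655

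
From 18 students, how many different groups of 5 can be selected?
C(18,5) = 18!/(5!×13!) = 8568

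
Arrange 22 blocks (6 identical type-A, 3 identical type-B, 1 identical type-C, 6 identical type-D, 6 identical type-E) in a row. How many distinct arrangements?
22! / (6! × 3! × 1! × 6! × 6!) = 501900759360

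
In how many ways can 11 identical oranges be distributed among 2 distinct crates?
C(11+2-1, 2-1) = C(12, 1) = 12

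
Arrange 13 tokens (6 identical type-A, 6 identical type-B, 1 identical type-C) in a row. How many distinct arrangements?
13! / (6! × 6! × 1!) = 12012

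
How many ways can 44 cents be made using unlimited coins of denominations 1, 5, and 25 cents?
Coefficient of x^44 in 1/(1-x^1) · 1/(1-x^5) · 1/(1-x^25). Case on j = number of 25-cent coins (j = 0..1); remainder r = 44 - 25j is made from {1,5} in ⌊r/5⌋+1 ways. r = 44, 19 → 9 + 4 = 13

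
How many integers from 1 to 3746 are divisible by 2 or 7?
⌊3746/2⌋ + ⌊3746/7⌋ - ⌊3746/14⌋ = 1873 + 535 - 267 = 2141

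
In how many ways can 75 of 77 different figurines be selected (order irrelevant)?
C(77,75) = 77!/(75!×2!) = 2926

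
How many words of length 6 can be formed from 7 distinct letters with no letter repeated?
P(7,6) = 7!/(7-6)! = 5040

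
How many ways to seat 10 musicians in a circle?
Circular: fix one position, arrange the rest. (10-1)! = 362880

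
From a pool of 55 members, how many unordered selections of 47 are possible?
C(55,47) = 55!/(47!×8!) = 1217566350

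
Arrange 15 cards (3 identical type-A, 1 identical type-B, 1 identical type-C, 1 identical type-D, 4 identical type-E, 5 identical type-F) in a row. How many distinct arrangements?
15! / (3! × 1! × 1! × 1! × 4! × 5!) = 75675600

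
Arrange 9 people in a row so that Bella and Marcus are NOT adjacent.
Total - adjacent = 9! - (9-1)!×2 = 362880 - 80640 = 282240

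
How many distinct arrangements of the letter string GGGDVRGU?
8! / (1! × 4! × 1! × 1! × 1!) = 1680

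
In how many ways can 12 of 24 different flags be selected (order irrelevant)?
C(24,12) = 24!/(12!×12!) = 2704156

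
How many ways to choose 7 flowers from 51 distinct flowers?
C(51,7) = 51!/(7!×44!) = 115775100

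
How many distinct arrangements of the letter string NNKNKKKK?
8! / (5! × 3!) = 56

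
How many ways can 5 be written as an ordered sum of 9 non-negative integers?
C(5+9-1, 9-1) = C(13, 8) = 1287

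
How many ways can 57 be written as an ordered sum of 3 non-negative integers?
C(57+3-1, 3-1) = C(59, 2) = 1711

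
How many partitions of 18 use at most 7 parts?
By conjugation, equals partitions of 18 into parts ≤ 7. Let r_j(i) = number of partitions of i into parts ≤ j, for i = 0..18. r_1(i) = 1 for all i; r_j(i) = r_{j-1}(i) + r_j(i-j). Rows j = 2..7: ≤2: 1 1 2 2 3 3 4 4 5 5 6 6 7 7 8 8 9 9 10; ≤3: 1 1 2 3 4 5 7 8 10 12 14 16 19 21 24 27 30 33 37; ≤4: 1 1 2 3 5 6 9 11 15 18 23 27 34 39 47 54 64 72 84; ≤5: 1 1 2 3 5 7 10 13 18 23 30 37 47 57 70 84 101 119 141; ≤6: 1 1 2 3 5 7 11 14 20 26 35 44 58 71 90 110 136 163 199; ≤7: 1 1 2 3 5 7 11 15 21 28 38 49 65 82 105 131 164 201 248. r_7(18) = 248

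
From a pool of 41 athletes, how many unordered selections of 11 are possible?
C(41,11) = 41!/(11!×30!) = 3159461968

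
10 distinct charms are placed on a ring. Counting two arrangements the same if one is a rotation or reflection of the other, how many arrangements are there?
(10-1)!/2 = 362880/2 = 181440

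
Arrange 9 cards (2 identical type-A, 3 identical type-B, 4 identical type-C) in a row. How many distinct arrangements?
9! / (2! × 3! × 4!) = 1260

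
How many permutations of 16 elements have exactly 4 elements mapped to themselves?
Choose the 4 fixed points C(16,4) = 1820, derange the rest: !12 = Σ_{j=0}^{12} (-1)^j·12!/j! = 479001600 - 479001600 + 239500800 - 79833600 + 19958400 - 3991680 + 665280 - 95040 + 11880 - 1320 + 132 - 12 + 1 = 176214841. Product = 1820 × 176214841 = 320711010620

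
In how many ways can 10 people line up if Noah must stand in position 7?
Fix one position: (10-1)! = 362880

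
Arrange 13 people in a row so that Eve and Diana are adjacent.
Treat as block: (13-1)! × 2! = 479001600 × 2 = 958003200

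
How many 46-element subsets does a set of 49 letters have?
C(49,46) = 49!/(46!×3!) = 18424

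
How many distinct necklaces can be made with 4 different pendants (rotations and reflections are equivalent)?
(4-1)!/2 = 6/2 = 3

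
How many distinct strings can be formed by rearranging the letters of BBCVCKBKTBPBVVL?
15! / (1! × 1! × 2! × 3! × 2! × 5! × 1!) = 454053600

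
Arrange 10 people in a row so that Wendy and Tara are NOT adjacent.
Total - adjacent = 10! - (10-1)!×2 = 3628800 - 725760 = 2903040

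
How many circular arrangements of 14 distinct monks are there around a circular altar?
Circular: fix one position, arrange the rest. (14-1)! = 6227020800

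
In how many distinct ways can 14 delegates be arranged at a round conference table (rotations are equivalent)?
Circular: fix one position, arrange the rest. (14-1)! = 6227020800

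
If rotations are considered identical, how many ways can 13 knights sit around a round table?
Circular: fix one position, arrange the rest. (13-1)! = 479001600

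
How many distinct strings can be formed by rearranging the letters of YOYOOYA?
7! / (3! × 1! × 3!) = 140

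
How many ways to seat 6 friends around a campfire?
Circular: fix one position, arrange the rest. (6-1)! = 120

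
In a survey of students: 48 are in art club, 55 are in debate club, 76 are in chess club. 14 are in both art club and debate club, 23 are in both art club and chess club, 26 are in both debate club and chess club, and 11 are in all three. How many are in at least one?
|A∪B∪C| = 48+55+76-14-23-26+11 = 127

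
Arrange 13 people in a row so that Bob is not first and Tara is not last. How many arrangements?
By inclusion-exclusion: 13! - 2×(13-1)! + (13-2)! = 6227020800 - 958003200 + 39916800 = 5308934400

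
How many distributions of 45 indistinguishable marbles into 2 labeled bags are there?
C(45+2-1, 2-1) = C(46, 1) = 46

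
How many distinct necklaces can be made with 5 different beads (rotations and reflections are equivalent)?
(5-1)!/2 = 24/2 = 12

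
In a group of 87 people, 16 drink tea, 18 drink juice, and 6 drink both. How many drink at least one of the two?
|A∪B| = |A| + |B| - |A∩B| = 16 + 18 - 6 = 28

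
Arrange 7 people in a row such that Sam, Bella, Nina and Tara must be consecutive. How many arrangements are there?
Treat the 4 as one block: (7-4+1)! × 4! = 24 × 24 = 576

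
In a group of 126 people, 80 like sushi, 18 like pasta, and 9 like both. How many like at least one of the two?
|A∪B| = |A| + |B| - |A∩B| = 80 + 18 - 9 = 89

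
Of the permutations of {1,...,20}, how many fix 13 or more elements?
Exactly j fixed points: C(20,j)·!(20-j); sum over j ≥ 13 (derangement numbers via !m = (m-1)·(!(m-1) + !(m-2)): !0..!7 = 1, 0, 1, 2, 9, 44, 265, 1854). Σ_{j=13}^{20} C(20,j)·!(20-j) = C(20,13)·!7 + C(20,14)·!6 + C(20,15)·!5 + C(20,16)·!4 + C(20,17)·!3 + C(20,18)·!2 + C(20,19)·!1 + C(20,20)·!0 = 77520·1854 + 38760·265 + 15504·44 + 4845·9 + 1140·2 + 190·1 + 20·0 + 1·1 = 154721732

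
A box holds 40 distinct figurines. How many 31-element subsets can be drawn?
C(40,31) = 40!/(31!×9!) = 273438880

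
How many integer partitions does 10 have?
Pentagonal recurrence p(n) = p(n-1) + p(n-2) - p(n-5) - p(n-7) + p(n-12) + p(n-15) - ... gives p(0..9) = 1, 1, 2, 3, 5, 7, 11, 15, 22, 30. p(10) = p(9) + p(8) - p(5) - p(3) = 30 + 22 - 7 - 3 = 42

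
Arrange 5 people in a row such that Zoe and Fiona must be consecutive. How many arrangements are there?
Treat the 2 as one block: (5-2+1)! × 2! = 24 × 2 = 48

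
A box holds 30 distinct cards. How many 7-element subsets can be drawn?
C(30,7) = 30!/(7!×23!) = 2035800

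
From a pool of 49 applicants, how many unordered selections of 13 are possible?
C(49,13) = 49!/(13!×36!) = 262596783764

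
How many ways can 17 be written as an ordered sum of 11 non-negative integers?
C(17+11-1, 11-1) = C(27, 10) = 8436285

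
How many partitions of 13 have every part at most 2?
Let r_j(i) = number of partitions of i into parts ≤ j, for i = 0..13. r_1(i) = 1 for all i; r_j(i) = r_{j-1}(i) + r_j(i-j). Rows j = 2..2: ≤2: 1 1 2 2 3 3 4 4 5 5 6 6 7 7. r_2(13) = 7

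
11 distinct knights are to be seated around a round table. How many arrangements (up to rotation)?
Circular: fix one position, arrange the rest. (11-1)! = 3628800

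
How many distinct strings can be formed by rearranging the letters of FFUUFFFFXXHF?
12! / (1! × 2! × 7! × 2!) = 23760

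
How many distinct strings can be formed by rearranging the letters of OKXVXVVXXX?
10! / (1! × 3! × 5! × 1!) = 5040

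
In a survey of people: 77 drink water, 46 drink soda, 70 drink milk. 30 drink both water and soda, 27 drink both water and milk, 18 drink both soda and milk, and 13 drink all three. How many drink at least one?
|A∪B∪C| = 77+46+70-30-27-18+13 = 131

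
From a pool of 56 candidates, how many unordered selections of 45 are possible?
C(56,45) = 56!/(45!×11!) = 148902215280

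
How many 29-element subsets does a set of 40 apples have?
C(40,29) = 40!/(29!×11!) = 2311801440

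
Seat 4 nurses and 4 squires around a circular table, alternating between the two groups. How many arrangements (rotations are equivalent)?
Fix one of the nurses: (4-1)! ways for the remaining nurses, × 4! ways for the squires = 6 × 24 = 144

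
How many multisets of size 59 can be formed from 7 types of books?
C(59+7-1, 7-1) = C(65, 6) = 82598880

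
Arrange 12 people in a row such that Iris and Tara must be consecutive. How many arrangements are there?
Treat the 2 as one block: (12-2+1)! × 2! = 39916800 × 2 = 79833600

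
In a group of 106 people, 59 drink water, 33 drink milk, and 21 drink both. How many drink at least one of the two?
|A∪B| = |A| + |B| - |A∩B| = 59 + 33 - 21 = 71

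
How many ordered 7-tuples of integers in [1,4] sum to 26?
Coefficient of x^26 in (x + x² + ... + x^4)^7. By inclusion-exclusion on dice exceeding 4: Σ_j (-1)^j C(7,j)·C(26-1-4j, 6) = C(7,0)·C(25,6) - C(7,1)·C(21,6) + C(7,2)·C(17,6) - C(7,3)·C(13,6) + C(7,4)·C(9,6) = 1·177100 - 7·54264 + 21·12376 - 35·1716 + 35·84 = 28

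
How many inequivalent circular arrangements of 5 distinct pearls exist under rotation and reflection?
(5-1)!/2 = 24/2 = 12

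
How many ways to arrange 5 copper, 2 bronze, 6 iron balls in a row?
13! / (5! × 2! × 6!) = 36036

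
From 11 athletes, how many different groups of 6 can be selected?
C(11,6) = 11!/(6!×5!) = 462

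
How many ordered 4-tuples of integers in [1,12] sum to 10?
Coefficient of x^10 in (x + x² + ... + x^12)^4. By inclusion-exclusion on dice exceeding 12: Σ_j (-1)^j C(4,j)·C(10-1-12j, 3) = C(4,0)·C(9,3) = 1·84 = 84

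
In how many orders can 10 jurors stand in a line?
10! = 3628800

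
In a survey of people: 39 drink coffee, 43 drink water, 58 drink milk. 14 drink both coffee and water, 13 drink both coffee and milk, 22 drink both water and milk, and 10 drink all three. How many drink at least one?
|A∪B∪C| = 39+43+58-14-13-22+10 = 101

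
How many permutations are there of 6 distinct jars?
6! = 720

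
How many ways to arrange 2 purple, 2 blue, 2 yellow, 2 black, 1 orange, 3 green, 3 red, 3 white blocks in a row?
18! / (2! × 2! × 2! × 2! × 1! × 3! × 3! × 3!) = 1852538688000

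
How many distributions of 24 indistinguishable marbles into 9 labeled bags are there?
C(24+9-1, 9-1) = C(32, 8) = 10518300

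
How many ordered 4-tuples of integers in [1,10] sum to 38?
Coefficient of x^38 in (x + x² + ... + x^10)^4. By inclusion-exclusion on dice exceeding 10: Σ_j (-1)^j C(4,j)·C(38-1-10j, 3) = C(4,0)·C(37,3) - C(4,1)·C(27,3) + C(4,2)·C(17,3) - C(4,3)·C(7,3) = 1·7770 - 4·2925 + 6·680 - 4·35 = 10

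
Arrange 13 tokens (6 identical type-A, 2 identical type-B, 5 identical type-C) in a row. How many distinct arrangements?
13! / (6! × 2! × 5!) = 36036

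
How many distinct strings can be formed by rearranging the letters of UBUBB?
5! / (3! × 2!) = 10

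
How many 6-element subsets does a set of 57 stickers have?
C(57,6) = 57!/(6!×51!) = 36288252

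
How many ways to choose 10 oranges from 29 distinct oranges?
C(29,10) = 29!/(10!×19!) = 20030010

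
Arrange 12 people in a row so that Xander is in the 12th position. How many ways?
Fix one position: (12-1)! = 39916800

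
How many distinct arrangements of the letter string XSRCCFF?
7! / (2! × 1! × 1! × 1! × 2!) = 1260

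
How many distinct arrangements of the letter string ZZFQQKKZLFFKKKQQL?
17! / (3! × 5! × 3! × 4! × 2!) = 1715313600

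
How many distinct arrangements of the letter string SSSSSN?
6! / (5! × 1!) = 6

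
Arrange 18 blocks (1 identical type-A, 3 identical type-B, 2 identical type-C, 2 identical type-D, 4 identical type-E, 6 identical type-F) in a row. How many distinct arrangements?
18! / (1! × 3! × 2! × 2! × 4! × 6!) = 15437822400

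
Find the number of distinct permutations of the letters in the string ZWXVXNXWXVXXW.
13! / (6! × 1! × 2! × 3! × 1!) = 720720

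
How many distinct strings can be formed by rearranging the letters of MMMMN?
5! / (4! × 1!) = 5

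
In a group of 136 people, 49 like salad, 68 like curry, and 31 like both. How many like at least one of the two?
|A∪B| = |A| + |B| - |A∩B| = 49 + 68 - 31 = 86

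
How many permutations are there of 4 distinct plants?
4! = 24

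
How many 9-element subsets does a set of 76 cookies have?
C(76,9) = 76!/(9!×67!) = 142466675900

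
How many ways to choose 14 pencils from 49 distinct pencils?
C(49,14) = 49!/(14!×35!) = 675248872536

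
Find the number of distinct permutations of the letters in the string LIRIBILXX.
9! / (2! × 1! × 1! × 3! × 2!) = 15120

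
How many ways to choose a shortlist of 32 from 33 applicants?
C(33,32) = 33!/(32!×1!) = 33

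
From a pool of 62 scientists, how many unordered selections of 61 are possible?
C(62,61) = 62!/(61!×1!) = 62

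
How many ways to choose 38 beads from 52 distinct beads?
C(52,38) = 52!/(38!×14!) = 1768966344600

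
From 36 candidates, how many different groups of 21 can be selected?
C(36,21) = 36!/(21!×15!) = 5567902560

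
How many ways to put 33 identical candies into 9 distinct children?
C(33+9-1, 9-1) = C(41, 8) = 95548245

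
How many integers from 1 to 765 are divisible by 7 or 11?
⌊765/7⌋ + ⌊765/11⌋ - ⌊765/77⌋ = 109 + 69 - 9 = 169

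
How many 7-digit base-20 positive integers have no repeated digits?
First digit: 19 choices (nonzero). Then descending: 19 × 19 × 18 × 17 × 16 × 15 × 14 = 371165760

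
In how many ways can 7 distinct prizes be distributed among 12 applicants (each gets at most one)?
P(12,7) = 12!/(12-7)! = 3991680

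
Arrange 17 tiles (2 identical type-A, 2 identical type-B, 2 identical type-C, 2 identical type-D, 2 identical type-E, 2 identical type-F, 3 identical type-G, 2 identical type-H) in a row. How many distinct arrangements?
17! / (2! × 2! × 2! × 2! × 2! × 2! × 3! × 2!) = 463134672000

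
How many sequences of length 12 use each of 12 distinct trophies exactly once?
12! = 479001600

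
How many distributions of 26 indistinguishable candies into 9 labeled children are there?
C(26+9-1, 9-1) = C(34, 8) = 18156204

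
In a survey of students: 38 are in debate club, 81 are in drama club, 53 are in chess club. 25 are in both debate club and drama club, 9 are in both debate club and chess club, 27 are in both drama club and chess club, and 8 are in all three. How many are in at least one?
|A∪B∪C| = 38+81+53-25-9-27+8 = 119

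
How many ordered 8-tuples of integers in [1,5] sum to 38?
Coefficient of x^38 in (x + x² + ... + x^5)^8. By inclusion-exclusion on dice exceeding 5: Σ_j (-1)^j C(8,j)·C(38-1-5j, 7) = C(8,0)·C(37,7) - C(8,1)·C(32,7) + C(8,2)·C(27,7) - C(8,3)·C(22,7) + C(8,4)·C(17,7) - C(8,5)·C(12,7) + C(8,6)·C(7,7) = 1·10295472 - 8·3365856 + 28·888030 - 56·170544 + 70·19448 - 56·792 + 28·1 = 36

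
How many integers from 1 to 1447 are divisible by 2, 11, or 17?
⌊1447/2⌋+⌊1447/11⌋+⌊1447/17⌋ - ⌊1447/22⌋-⌊1447/34⌋-⌊1447/187⌋ + ⌊1447/374⌋ = 723+131+85 - 65-42-7 + 3 = 828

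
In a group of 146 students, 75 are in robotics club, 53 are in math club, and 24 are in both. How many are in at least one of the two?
|A∪B| = |A| + |B| - |A∩B| = 75 + 53 - 24 = 104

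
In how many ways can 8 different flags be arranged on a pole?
8! = 40320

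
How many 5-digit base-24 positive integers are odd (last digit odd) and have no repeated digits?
Last∈{1,3,5,7,9,11,13,15,17,19,21,23}. Last=0: 0. Last nonzero: 12×22×P(22,3) = 2439360. Total = 2439360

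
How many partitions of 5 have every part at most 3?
Let r_j(i) = number of partitions of i into parts ≤ j, for i = 0..5. r_1(i) = 1 for all i; r_j(i) = r_{j-1}(i) + r_j(i-j). Rows j = 2..3: ≤2: 1 1 2 2 3 3; ≤3: 1 1 2 3 4 5. r_3(5) = 5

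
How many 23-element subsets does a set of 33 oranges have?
C(33,23) = 33!/(23!×10!) = 92561040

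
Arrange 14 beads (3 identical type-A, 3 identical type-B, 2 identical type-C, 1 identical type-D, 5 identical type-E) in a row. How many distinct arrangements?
14! / (3! × 3! × 2! × 1! × 5!) = 10090080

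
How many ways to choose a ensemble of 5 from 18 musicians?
C(18,5) = 18!/(5!×13!) = 8568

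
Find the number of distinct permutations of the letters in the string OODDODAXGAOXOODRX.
17! / (4! × 3! × 2! × 1! × 6! × 1!) = 1715313600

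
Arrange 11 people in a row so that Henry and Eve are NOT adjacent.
Total - adjacent = 11! - (11-1)!×2 = 39916800 - 7257600 = 32659200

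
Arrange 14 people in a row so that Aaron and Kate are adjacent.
Treat as block: (14-1)! × 2! = 6227020800 × 2 = 12454041600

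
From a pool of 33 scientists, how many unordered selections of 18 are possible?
C(33,18) = 33!/(18!×15!) = 1037158320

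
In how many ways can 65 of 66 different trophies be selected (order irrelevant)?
C(66,65) = 66!/(65!×1!) = 66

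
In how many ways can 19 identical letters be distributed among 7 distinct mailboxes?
C(19+7-1, 7-1) = C(25, 6) = 177100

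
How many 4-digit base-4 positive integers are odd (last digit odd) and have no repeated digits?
Last∈{1,3}. Last=0: 0. Last nonzero: 2×2×P(2,2) = 8. Total = 8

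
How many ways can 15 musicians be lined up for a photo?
15! = 1307674368000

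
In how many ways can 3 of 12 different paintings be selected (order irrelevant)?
C(12,3) = 12!/(3!×9!) = 220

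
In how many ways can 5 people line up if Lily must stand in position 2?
Fix one position: (5-1)! = 24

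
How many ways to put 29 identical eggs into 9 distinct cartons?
C(29+9-1, 9-1) = C(37, 8) = 38608020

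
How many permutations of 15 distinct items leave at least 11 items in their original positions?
Exactly j fixed points: C(15,j)·!(15-j); sum over j ≥ 11 (derangement numbers via !m = (m-1)·(!(m-1) + !(m-2)): !0..!4 = 1, 0, 1, 2, 9). Σ_{j=11}^{15} C(15,j)·!(15-j) = C(15,11)·!4 + C(15,12)·!3 + C(15,13)·!2 + C(15,14)·!1 + C(15,15)·!0 = 1365·9 + 455·2 + 105·1 + 15·0 + 1·1 = 13301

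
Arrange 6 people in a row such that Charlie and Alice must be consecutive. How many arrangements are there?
Treat the 2 as one block: (6-2+1)! × 2! = 120 × 2 = 240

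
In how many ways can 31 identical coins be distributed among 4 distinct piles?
C(31+4-1, 4-1) = C(34, 3) = 5984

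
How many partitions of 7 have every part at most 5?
Let r_j(i) = number of partitions of i into parts ≤ j, for i = 0..7. r_1(i) = 1 for all i; r_j(i) = r_{j-1}(i) + r_j(i-j). Rows j = 2..5: ≤2: 1 1 2 2 3 3 4 4; ≤3: 1 1 2 3 4 5 7 8; ≤4: 1 1 2 3 5 6 9 11; ≤5: 1 1 2 3 5 7 10 13. r_5(7) = 13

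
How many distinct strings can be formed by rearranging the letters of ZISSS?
5! / (1! × 1! × 3!) = 20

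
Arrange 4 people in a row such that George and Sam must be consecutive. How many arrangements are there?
Treat the 2 as one block: (4-2+1)! × 2! = 6 × 2 = 12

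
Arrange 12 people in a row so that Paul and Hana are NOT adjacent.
Total - adjacent = 12! - (12-1)!×2 = 479001600 - 79833600 = 399168000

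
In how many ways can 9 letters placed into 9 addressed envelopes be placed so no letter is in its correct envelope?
!9 = Σ_{j=0}^{9} (-1)^j·9!/j! = 362880 - 362880 + 181440 - 60480 + 15120 - 3024 + 504 - 72 + 9 - 1 = 133496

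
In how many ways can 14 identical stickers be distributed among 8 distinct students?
C(14+8-1, 8-1) = C(21, 7) = 116280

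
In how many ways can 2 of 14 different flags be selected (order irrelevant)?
C(14,2) = 14!/(2!×12!) = 91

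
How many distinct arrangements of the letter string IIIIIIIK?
8! / (7! × 1!) = 8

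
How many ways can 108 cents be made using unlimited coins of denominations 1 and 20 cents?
Coefficient of x^108 in 1/(1-x^1) · 1/(1-x^20). Use j coins of 20 for j = 0..⌊108/20⌋ = 5, the rest in 1s: 5 + 1 = 6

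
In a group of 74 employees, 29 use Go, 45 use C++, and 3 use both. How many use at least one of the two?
|A∪B| = |A| + |B| - |A∩B| = 29 + 45 - 3 = 71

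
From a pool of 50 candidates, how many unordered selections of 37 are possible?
C(50,37) = 50!/(37!×13!) = 354860518600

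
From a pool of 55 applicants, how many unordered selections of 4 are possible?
C(55,4) = 55!/(4!×51!) = 341055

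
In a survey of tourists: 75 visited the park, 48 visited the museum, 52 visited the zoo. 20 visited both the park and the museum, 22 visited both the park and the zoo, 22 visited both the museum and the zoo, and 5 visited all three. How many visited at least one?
|A∪B∪C| = 75+48+52-20-22-22+5 = 116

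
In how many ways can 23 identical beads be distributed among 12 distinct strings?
C(23+12-1, 12-1) = C(34, 11) = 286097760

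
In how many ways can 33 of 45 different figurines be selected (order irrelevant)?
C(45,33) = 45!/(33!×12!) = 28760021745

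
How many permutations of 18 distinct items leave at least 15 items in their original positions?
Exactly j fixed points: C(18,j)·!(18-j); sum over j ≥ 15 (derangement numbers via !m = (m-1)·(!(m-1) + !(m-2)): !0..!3 = 1, 0, 1, 2). Σ_{j=15}^{18} C(18,j)·!(18-j) = C(18,15)·!3 + C(18,16)·!2 + C(18,17)·!1 + C(18,18)·!0 = 816·2 + 153·1 + 18·0 + 1·1 = 1786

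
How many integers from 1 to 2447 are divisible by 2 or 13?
⌊2447/2⌋ + ⌊2447/13⌋ - ⌊2447/26⌋ = 1223 + 188 - 94 = 1317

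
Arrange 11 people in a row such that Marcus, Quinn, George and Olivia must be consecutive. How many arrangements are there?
Treat the 4 as one block: (11-4+1)! × 4! = 40320 × 24 = 967680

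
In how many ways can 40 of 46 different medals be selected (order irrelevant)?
C(46,40) = 46!/(40!×6!) = 9366819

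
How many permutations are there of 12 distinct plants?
12! = 479001600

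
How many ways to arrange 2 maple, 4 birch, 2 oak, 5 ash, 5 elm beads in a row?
18! / (2! × 4! × 2! × 5! × 5!) = 4631346720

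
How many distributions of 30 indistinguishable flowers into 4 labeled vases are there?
C(30+4-1, 4-1) = C(33, 3) = 5456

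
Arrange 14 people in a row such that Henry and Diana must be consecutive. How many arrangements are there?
Treat the 2 as one block: (14-2+1)! × 2! = 6227020800 × 2 = 12454041600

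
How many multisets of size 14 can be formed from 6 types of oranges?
C(14+6-1, 6-1) = C(19, 5) = 11628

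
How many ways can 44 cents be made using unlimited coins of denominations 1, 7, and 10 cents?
Coefficient of x^44 in 1/(1-x^1) · 1/(1-x^7) · 1/(1-x^10). Case on j = number of 10-cent coins (j = 0..4); remainder r = 44 - 10j is made from {1,7} in ⌊r/7⌋+1 ways. r = 44, 34, 24, 14, 4 → 7 + 5 + 4 + 3 + 1 = 20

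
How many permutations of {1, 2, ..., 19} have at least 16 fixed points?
Exactly j fixed points: C(19,j)·!(19-j); sum over j ≥ 16 (derangement numbers via !m = (m-1)·(!(m-1) + !(m-2)): !0..!3 = 1, 0, 1, 2). Σ_{j=16}^{19} C(19,j)·!(19-j) = C(19,16)·!3 + C(19,17)·!2 + C(19,18)·!1 + C(19,19)·!0 = 969·2 + 171·1 + 19·0 + 1·1 = 2110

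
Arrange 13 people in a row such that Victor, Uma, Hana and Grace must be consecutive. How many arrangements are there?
Treat the 4 as one block: (13-4+1)! × 4! = 3628800 × 24 = 87091200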